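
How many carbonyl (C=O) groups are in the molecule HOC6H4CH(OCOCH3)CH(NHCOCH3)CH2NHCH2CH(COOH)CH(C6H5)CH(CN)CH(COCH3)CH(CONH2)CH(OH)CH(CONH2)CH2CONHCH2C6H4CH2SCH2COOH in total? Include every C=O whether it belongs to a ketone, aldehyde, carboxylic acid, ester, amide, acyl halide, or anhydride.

8

CH(OCOCH3): ester, 1 C=O (running total 1).
CH(NHCOCH3): amide, 1 C=O (running total 2).
CH(COOH): carboxylic acid, 1 C=O (running total 3).
CH(COCH3): ketone, 1 C=O (running total 4).
CH(CONH2): amide, 1 C=O (running total 5).
CH(CONH2): amide, 1 C=O (running total 6).
CH2CONHCH2: amide, 1 C=O (running total 7).
COOH: carboxylic acid, 1 C=O (running total 8).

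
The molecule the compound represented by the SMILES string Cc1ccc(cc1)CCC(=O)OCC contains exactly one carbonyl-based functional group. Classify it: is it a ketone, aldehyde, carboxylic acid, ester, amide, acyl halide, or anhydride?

The carbonyl is in the COOCH2CH3 segment: –C(=O)OCH2CH3: carbonyl C bonded to C and to –OEt → ester.

ester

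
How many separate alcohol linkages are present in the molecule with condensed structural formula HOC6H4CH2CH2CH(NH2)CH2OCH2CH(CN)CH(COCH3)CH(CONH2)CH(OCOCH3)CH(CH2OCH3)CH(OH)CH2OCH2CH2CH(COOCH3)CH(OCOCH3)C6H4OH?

Taking each segment in turn:
  HOC6H4: –OH attached directly to an aromatic ring → phenol (not alcohol); the ring itself is an arene.
  CH(NH2): –NH2 on an sp³ carbon with no adjacent C=O → amine.
  CH2OCH2: C–O–C with sp³ carbons on both sides and no adjacent C=O → ether.
  CH(CN): pendant –C≡N: nitrile.
  CH(COCH3): pendant –COCH3: carbonyl C bonded to two carbons → ketone.
  CH(CONH2): pendant –CONH2: carbonyl C bonded to C and N → amide.
  CH(OCOCH3): pendant –OC(=O)CH3: an acyloxy group → ester.
  CH(CH2OCH3): pendant –CH2OCH3: C–O–C linkage → ether.
  CH(OH): –OH on an sp³ carbon → alcohol (secondary).
  CH2OCH2: C–O–C with sp³ carbons on both sides and no adjacent C=O → ether.
  CH(COOCH3): pendant –COOCH3: carbonyl C bonded to C and –OCH3 → ester.
  CH(OCOCH3): pendant –OC(=O)CH3: an acyloxy group → ester.
  C6H4OH: –OH attached directly to an aromatic ring → phenol (not alcohol); the ring itself is an arene.
Alcohol appears at: CH(OH) → 1.

1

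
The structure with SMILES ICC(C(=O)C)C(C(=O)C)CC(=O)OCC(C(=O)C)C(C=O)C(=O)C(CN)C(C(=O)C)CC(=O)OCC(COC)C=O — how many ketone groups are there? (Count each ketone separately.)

5

Working along the chain:
  ICH2: halogen on an sp³ carbon → alkyl halide.
  CH(COCH3): pendant –COCH3: carbonyl C bonded to two carbons → ketone.
  CH(COCH3): pendant –COCH3: carbonyl C bonded to two carbons → ketone.
  CH2COOCH2: –C(=O)–O–C with C on the carbonyl side → ester.
  CH(COCH3): pendant –COCH3: carbonyl C bonded to two carbons → ketone.
  CH(CHO): pendant –CHO: carbonyl C bonded to C and H → aldehyde.
  CO: –C(=O)– with carbon on both sides → ketone.
  CH(CH2NH2): pendant –CH2NH2: N on sp³ C, no adjacent C=O → amine.
  CH(COCH3): pendant –COCH3: carbonyl C bonded to two carbons → ketone.
  CH2COOCH2: –C(=O)–O–C with C on the carbonyl side → ester.
  CH(CH2OCH3): pendant –CH2OCH3: C–O–C linkage → ether.
  CHO: terminal –CHO: carbonyl C bonded to H and C → aldehyde.
Ketone appears at: CH(COCH3), CH(COCH3), CH(COCH3), CO, CH(COCH3) → 5.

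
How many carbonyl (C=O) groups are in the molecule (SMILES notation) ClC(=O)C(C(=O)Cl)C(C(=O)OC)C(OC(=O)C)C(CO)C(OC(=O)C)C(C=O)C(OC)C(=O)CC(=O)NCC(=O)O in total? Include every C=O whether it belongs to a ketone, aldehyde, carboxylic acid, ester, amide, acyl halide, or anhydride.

ClCO: acyl halide, 1 C=O (running total 1).
CH(COCl): acyl halide, 1 C=O (running total 2).
CH(COOCH3): ester, 1 C=O (running total 3).
CH(OCOCH3): ester, 1 C=O (running total 4).
CH(OCOCH3): ester, 1 C=O (running total 5).
CH(CHO): aldehyde, 1 C=O (running total 6).
CO: ketone, 1 C=O (running total 7).
CH2CONHCH2: amide, 1 C=O (running total 8).
COOH: carboxylic acid, 1 C=O (running total 9).

9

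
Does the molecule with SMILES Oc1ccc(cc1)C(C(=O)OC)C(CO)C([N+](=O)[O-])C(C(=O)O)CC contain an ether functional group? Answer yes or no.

no

Working along the chain:
  HOC6H4: –OH attached directly to an aromatic ring → phenol (not alcohol); the ring itself is an arene.
  CH(COOCH3): pendant –COOCH3: carbonyl C bonded to C and –OCH3 → ester.
  CH(CH2OH): pendant –CH2OH on an sp³ backbone C → alcohol.
  CH(NO2): –NO2 on an sp³ carbon → nitro (the N=O is not a carbonyl).
  CH(COOH): pendant –COOH: carbonyl C bonded to C and –OH → carboxylic acid.
In CH(COOCH3), the C–O–C oxygen is adjacent to a C=O, so it belongs to an ester, not an ether.
The groups actually present are: alcohol, arene, carboxylic acid, ester, nitro, phenol.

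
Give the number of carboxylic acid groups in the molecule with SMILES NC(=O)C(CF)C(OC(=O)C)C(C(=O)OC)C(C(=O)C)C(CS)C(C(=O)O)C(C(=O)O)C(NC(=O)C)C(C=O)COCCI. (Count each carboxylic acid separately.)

–C(=O)NH2: carbonyl C bonded to C and to N → amide (the N is not a separate amine).
pendant –CH2X: halogen on sp³ carbon → alkyl halide.
pendant –OC(=O)CH3: an acyloxy group → ester.
pendant –COOCH3: carbonyl C bonded to C and –OCH3 → ester.
pendant –COCH3: carbonyl C bonded to two carbons → ketone.
pendant –CH2SH → thiol.
pendant –COOH: carbonyl C bonded to C and –OH → carboxylic acid.
pendant –COOH: carbonyl C bonded to C and –OH → carboxylic acid.
pendant –NHC(=O)CH3: N bonded to a carbonyl → amide (not amine).
pendant –CHO: carbonyl C bonded to C and H → aldehyde.
C–O–C with sp³ carbons on both sides and no adjacent C=O → ether.
halogen on an sp³ carbon → alkyl halide.
Carboxylic acid appears at: CH(COOH), CH(COOH) → 2.

2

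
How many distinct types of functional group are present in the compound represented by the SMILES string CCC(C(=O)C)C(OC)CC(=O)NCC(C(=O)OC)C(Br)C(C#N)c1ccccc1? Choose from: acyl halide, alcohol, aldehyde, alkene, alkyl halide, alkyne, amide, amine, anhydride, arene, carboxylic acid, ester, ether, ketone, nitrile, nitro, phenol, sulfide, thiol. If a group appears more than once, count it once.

7

Reading the structure from left to right:
  CH(COCH3): pendant –COCH3: carbonyl C bonded to two carbons → ketone.
  CH(OCH3): pendant –OCH3: C–O–C with sp³ C, no adjacent C=O → ether.
  CH2CONHCH2: –C(=O)–N– linkage → amide (the N is not an amine).
  CH(COOCH3): pendant –COOCH3: carbonyl C bonded to C and –OCH3 → ester.
  CH(Br): halogen on an sp³ carbon → alkyl halide.
  CH(CN): pendant –C≡N: nitrile.
  C6H5: –C6H5 phenyl ring → arene.
Distinct types present: alkyl halide, amide, arene, ester, ether, ketone, nitrile.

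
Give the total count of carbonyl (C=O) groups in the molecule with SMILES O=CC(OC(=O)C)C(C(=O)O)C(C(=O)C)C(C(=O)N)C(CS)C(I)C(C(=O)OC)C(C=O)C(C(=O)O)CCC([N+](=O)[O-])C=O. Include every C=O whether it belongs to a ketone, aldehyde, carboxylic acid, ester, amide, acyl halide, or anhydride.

9

OHC: aldehyde, 1 C=O (running total 1).
CH(OCOCH3): ester, 1 C=O (running total 2).
CH(COOH): carboxylic acid, 1 C=O (running total 3).
CH(COCH3): ketone, 1 C=O (running total 4).
CH(CONH2): amide, 1 C=O (running total 5).
CH(COOCH3): ester, 1 C=O (running total 6).
CH(CHO): aldehyde, 1 C=O (running total 7).
CH(COOH): carboxylic acid, 1 C=O (running total 8).
CHO: aldehyde, 1 C=O (running total 9).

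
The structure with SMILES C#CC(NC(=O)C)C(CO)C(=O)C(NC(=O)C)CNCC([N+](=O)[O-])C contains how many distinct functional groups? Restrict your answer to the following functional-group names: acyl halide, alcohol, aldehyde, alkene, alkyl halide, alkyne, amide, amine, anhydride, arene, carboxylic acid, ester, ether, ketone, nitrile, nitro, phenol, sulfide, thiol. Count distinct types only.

Taking each segment in turn:
  HC≡C: C≡C triple bond → alkyne.
  CH(NHCOCH3): pendant –NHC(=O)CH3: N bonded to a carbonyl → amide (not amine).
  CH(CH2OH): pendant –CH2OH on an sp³ backbone C → alcohol.
  CO: –C(=O)– with carbon on both sides → ketone.
  CH(NHCOCH3): pendant –NHC(=O)CH3: N bonded to a carbonyl → amide (not amine).
  CH2NHCH2: C–N–C with sp³ carbons and no adjacent C=O → amine (secondary).
  CH(NO2): –NO2 on an sp³ carbon → nitro (the N=O is not a carbonyl).
Distinct types present: alcohol, alkyne, amide, amine, ketone, nitro.

6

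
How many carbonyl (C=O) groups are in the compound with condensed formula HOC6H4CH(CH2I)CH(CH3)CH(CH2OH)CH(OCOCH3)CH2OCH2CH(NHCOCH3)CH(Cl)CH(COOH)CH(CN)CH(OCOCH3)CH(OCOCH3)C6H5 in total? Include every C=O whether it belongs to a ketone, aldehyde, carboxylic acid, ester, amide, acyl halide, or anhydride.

5

CH(OCOCH3): ester, 1 C=O (running total 1).
CH(NHCOCH3): amide, 1 C=O (running total 2).
CH(COOH): carboxylic acid, 1 C=O (running total 3).
CH(OCOCH3): ester, 1 C=O (running total 4).
CH(OCOCH3): ester, 1 C=O (running total 5).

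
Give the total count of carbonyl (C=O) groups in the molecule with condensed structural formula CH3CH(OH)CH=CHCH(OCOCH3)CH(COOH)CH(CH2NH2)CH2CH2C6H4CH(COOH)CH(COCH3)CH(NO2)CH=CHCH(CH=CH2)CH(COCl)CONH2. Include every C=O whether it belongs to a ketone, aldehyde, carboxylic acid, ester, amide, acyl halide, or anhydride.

6

CH(OCOCH3): ester, 1 C=O (running total 1).
CH(COOH): carboxylic acid, 1 C=O (running total 2).
CH(COOH): carboxylic acid, 1 C=O (running total 3).
CH(COCH3): ketone, 1 C=O (running total 4).
CH(COCl): acyl halide, 1 C=O (running total 5).
CONH2: amide, 1 C=O (running total 6).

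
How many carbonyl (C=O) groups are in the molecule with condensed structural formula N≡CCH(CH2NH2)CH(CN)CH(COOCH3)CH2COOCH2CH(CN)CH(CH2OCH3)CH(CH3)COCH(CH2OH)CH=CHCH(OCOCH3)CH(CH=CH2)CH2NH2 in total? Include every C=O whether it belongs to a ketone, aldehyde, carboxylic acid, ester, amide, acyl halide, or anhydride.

CH(COOCH3): ester, 1 C=O (running total 1).
CH2COOCH2: ester, 1 C=O (running total 2).
CO: ketone, 1 C=O (running total 3).
CH(OCOCH3): ester, 1 C=O (running total 4).

4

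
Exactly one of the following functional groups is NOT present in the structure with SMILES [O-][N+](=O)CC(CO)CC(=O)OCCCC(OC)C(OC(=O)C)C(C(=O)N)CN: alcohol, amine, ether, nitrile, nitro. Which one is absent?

nitrile

amine: present (CH2NH2 — –NH2 on an sp³ carbon with no adjacent C=O → amine).
alcohol: present (CH(CH2OH) — pendant –CH2OH on an sp³ backbone C → alcohol).
ether: present (CH(OCH3) — pendant –OCH3: C–O–C with sp³ C, no adjacent C=O → ether).
nitro: present (O2NCH2 — –NO2 on carbon → nitro group).
nitrile: no segment matches this pattern.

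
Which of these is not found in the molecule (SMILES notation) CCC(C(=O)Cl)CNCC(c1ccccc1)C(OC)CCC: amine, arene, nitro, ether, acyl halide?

amine: present (CH2NHCH2 — C–N–C with sp³ carbons and no adjacent C=O → amine (secondary)).
arene: present (CH(C6H5) — pendant –C6H5: benzene ring → arene).
acyl halide: present (CH(COCl) — pendant –C(=O)X: carbonyl C bonded to C and halogen → acyl halide).
ether: present (CH(OCH3) — pendant –OCH3: C–O–C with sp³ C, no adjacent C=O → ether).
nitro: no segment matches this pattern.

nitro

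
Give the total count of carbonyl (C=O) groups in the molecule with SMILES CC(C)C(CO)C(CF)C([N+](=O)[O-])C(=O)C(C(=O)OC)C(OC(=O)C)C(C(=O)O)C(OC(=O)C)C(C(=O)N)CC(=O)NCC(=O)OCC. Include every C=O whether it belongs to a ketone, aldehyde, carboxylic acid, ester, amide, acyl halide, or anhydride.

CO: ketone, 1 C=O (running total 1).
CH(COOCH3): ester, 1 C=O (running total 2).
CH(OCOCH3): ester, 1 C=O (running total 3).
CH(COOH): carboxylic acid, 1 C=O (running total 4).
CH(OCOCH3): ester, 1 C=O (running total 5).
CH(CONH2): amide, 1 C=O (running total 6).
CH2CONHCH2: amide, 1 C=O (running total 7).
COOCH2CH3: ester, 1 C=O (running total 8).

8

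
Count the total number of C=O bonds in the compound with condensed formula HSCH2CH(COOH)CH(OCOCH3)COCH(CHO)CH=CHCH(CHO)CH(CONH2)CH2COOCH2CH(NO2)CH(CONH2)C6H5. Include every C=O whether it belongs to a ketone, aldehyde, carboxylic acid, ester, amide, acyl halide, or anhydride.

8

CH(COOH): carboxylic acid, 1 C=O (running total 1).
CH(OCOCH3): ester, 1 C=O (running total 2).
CO: ketone, 1 C=O (running total 3).
CH(CHO): aldehyde, 1 C=O (running total 4).
CH(CHO): aldehyde, 1 C=O (running total 5).
CH(CONH2): amide, 1 C=O (running total 6).
CH2COOCH2: ester, 1 C=O (running total 7).
CH(CONH2): amide, 1 C=O (running total 8).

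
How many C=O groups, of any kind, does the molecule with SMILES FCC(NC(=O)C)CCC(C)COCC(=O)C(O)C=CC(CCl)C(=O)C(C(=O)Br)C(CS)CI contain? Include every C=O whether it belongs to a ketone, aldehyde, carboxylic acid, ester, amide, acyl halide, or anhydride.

CH(NHCOCH3): amide, 1 C=O (running total 1).
CO: ketone, 1 C=O (running total 2).
CO: ketone, 1 C=O (running total 3).
CH(COBr): acyl halide, 1 C=O (running total 4).

4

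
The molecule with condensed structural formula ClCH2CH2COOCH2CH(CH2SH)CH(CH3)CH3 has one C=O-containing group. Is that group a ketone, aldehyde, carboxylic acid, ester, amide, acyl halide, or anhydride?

The carbonyl is in the CH2COOCH2 segment: –C(=O)–O–C with C on the carbonyl side → ester.

ester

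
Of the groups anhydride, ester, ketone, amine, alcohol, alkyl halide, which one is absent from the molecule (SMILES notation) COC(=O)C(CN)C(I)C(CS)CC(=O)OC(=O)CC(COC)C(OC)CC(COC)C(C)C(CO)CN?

alcohol: present (CH(CH2OH) — pendant –CH2OH on an sp³ backbone C → alcohol).
ester: present (CH3OOC — CH3O–C(=O)–: carbonyl C bonded to C and to –OCH3 → ester (not ketone + ether)).
alkyl halide: present (CH(I) — halogen on an sp³ carbon → alkyl halide).
anhydride: present (CH2CO-O-COCH2 — two acyl groups sharing one oxygen, –C(=O)–O–C(=O)– → anhydride).
amine: present (CH(CH2NH2) — pendant –CH2NH2: N on sp³ C, no adjacent C=O → amine).
ketone: absent. In CH3OOC, the C=O is bonded to an –O–C group, which defines an ester, not a ketone. In CH2CO-O-COCH2, the two C=O groups share a bridging oxygen, which is an anhydride linkage, not a ketone.

ketone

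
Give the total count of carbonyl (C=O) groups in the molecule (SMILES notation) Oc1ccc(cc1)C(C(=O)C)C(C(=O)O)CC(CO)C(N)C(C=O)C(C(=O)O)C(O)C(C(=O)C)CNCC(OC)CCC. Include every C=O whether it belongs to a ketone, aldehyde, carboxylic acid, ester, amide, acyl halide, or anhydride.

CH(COCH3): ketone, 1 C=O (running total 1).
CH(COOH): carboxylic acid, 1 C=O (running total 2).
CH(CHO): aldehyde, 1 C=O (running total 3).
CH(COOH): carboxylic acid, 1 C=O (running total 4).
CH(COCH3): ketone, 1 C=O (running total 5).

5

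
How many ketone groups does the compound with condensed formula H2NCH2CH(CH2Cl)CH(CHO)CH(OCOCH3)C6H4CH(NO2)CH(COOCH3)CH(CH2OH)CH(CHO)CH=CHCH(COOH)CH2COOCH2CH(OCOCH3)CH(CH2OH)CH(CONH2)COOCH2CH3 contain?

0

Taking each segment in turn:
  H2NCH2: –NH2 on an sp³ carbon with no adjacent C=O → amine.
  CH(CH2Cl): pendant –CH2X: halogen on sp³ carbon → alkyl halide.
  CH(CHO): pendant –CHO: carbonyl C bonded to C and H → aldehyde.
  CH(OCOCH3): pendant –OC(=O)CH3: an acyloxy group → ester.
  C6H4: para-disubstituted benzene ring → arene.
  CH(NO2): –NO2 on an sp³ carbon → nitro (the N=O is not a carbonyl).
  CH(COOCH3): pendant –COOCH3: carbonyl C bonded to C and –OCH3 → ester.
  CH(CH2OH): pendant –CH2OH on an sp³ backbone C → alcohol.
  CH(CHO): pendant –CHO: carbonyl C bonded to C and H → aldehyde.
  CH=CH: C=C double bond → alkene.
  CH(COOH): pendant –COOH: carbonyl C bonded to C and –OH → carboxylic acid.
  CH2COOCH2: –C(=O)–O–C with C on the carbonyl side → ester.
  CH(OCOCH3): pendant –OC(=O)CH3: an acyloxy group → ester.
  CH(CH2OH): pendant –CH2OH on an sp³ backbone C → alcohol.
  CH(CONH2): pendant –CONH2: carbonyl C bonded to C and N → amide.
  COOCH2CH3: –C(=O)OCH2CH3: carbonyl C bonded to C and to –OEt → ester.
No segment is a ketone: CH(CHO) is aldehyde, not ketone; CH(OCOCH3) is ester, not ketone; CH(COOCH3) is ester, not ketone. → 0.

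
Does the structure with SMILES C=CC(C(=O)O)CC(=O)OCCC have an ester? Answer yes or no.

Taking each segment in turn:
  CH2=CH: C=C double bond → alkene.
  CH(COOH): pendant –COOH: carbonyl C bonded to C and –OH → carboxylic acid.
  CH2COOCH2: –C(=O)–O–C with C on the carbonyl side → ester.
The CH2COOCH2 segment supplies the ester: –C(=O)–O–C with C on the carbonyl side → ester.

yes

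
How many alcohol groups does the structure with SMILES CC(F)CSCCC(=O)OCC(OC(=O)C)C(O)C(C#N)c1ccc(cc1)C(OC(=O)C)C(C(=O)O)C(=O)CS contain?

1

halogen on an sp³ carbon → alkyl halide.
C–S–C linkage → sulfide (thioether).
–C(=O)–O–C with C on the carbonyl side → ester.
pendant –OC(=O)CH3: an acyloxy group → ester.
–OH on an sp³ carbon → alcohol (secondary).
pendant –C≡N: nitrile.
para-disubstituted benzene ring → arene.
pendant –OC(=O)CH3: an acyloxy group → ester.
pendant –COOH: carbonyl C bonded to C and –OH → carboxylic acid.
–C(=O)– with carbon on both sides → ketone.
–SH on an sp³ carbon → thiol.
Alcohol appears at: CH(OH) → 1.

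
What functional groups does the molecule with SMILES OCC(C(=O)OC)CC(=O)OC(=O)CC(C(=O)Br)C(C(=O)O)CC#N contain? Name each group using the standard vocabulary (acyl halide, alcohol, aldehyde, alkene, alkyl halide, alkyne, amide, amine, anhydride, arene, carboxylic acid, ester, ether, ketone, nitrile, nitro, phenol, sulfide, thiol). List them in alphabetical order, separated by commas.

acyl halide, alcohol, anhydride, carboxylic acid, ester, nitrile

Reading the structure from left to right:
  HOCH2: HO– on an sp³ carbon → alcohol.
  CH(COOCH3): pendant –COOCH3: carbonyl C bonded to C and –OCH3 → ester.
  CH2CO-O-COCH2: two acyl groups sharing one oxygen, –C(=O)–O–C(=O)– → anhydride.
  CH(COBr): pendant –C(=O)X: carbonyl C bonded to C and halogen → acyl halide.
  CH(COOH): pendant –COOH: carbonyl C bonded to C and –OH → carboxylic acid.
  CN: –C≡N: carbon triple-bonded to nitrogen → nitrile.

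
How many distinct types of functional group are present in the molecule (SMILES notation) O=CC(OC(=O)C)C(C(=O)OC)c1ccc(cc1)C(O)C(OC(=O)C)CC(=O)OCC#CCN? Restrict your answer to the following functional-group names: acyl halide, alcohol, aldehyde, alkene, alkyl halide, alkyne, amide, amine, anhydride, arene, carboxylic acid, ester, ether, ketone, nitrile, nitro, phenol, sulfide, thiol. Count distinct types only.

terminal –CHO: carbonyl C bonded to H and C → aldehyde.
pendant –OC(=O)CH3: an acyloxy group → ester.
pendant –COOCH3: carbonyl C bonded to C and –OCH3 → ester.
para-disubstituted benzene ring → arene.
–OH on an sp³ carbon → alcohol (secondary).
pendant –OC(=O)CH3: an acyloxy group → ester.
–C(=O)–O–C with C on the carbonyl side → ester.
C≡C triple bond → alkyne.
–NH2 on an sp³ carbon with no adjacent C=O → amine.
Distinct types present: alcohol, aldehyde, alkyne, amine, arene, ester.

6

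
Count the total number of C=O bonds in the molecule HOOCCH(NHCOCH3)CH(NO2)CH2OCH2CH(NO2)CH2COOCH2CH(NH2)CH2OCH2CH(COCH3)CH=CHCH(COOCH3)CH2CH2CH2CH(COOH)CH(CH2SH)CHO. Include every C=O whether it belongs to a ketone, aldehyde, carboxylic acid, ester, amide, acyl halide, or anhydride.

HOOC: carboxylic acid, 1 C=O (running total 1).
CH(NHCOCH3): amide, 1 C=O (running total 2).
CH2COOCH2: ester, 1 C=O (running total 3).
CH(COCH3): ketone, 1 C=O (running total 4).
CH(COOCH3): ester, 1 C=O (running total 5).
CH(COOH): carboxylic acid, 1 C=O (running total 6).
CHO: aldehyde, 1 C=O (running total 7).

7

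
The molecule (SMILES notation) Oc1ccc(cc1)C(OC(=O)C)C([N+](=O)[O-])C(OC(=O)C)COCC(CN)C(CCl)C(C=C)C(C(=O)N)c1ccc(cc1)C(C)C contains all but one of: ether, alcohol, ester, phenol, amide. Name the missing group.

alcohol

phenol: present (HOC6H4 — –OH attached directly to an aromatic ring → phenol (not alcohol); the ring itself is an arene).
ether: present (CH2OCH2 — C–O–C with sp³ carbons on both sides and no adjacent C=O → ether).
amide: present (CH(CONH2) — pendant –CONH2: carbonyl C bonded to C and N → amide).
ester: present (CH(OCOCH3) — pendant –OC(=O)CH3: an acyloxy group → ester).
alcohol: absent. In HOC6H4, the –OH is on an aromatic ring carbon; that is a phenol, not an alcohol.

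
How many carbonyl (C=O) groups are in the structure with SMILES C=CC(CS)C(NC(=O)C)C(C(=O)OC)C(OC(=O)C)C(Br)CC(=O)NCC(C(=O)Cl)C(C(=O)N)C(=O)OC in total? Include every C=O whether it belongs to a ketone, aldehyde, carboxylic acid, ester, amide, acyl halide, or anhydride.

7

CH(NHCOCH3): amide, 1 C=O (running total 1).
CH(COOCH3): ester, 1 C=O (running total 2).
CH(OCOCH3): ester, 1 C=O (running total 3).
CH2CONHCH2: amide, 1 C=O (running total 4).
CH(COCl): acyl halide, 1 C=O (running total 5).
CH(CONH2): amide, 1 C=O (running total 6).
COOCH3: ester, 1 C=O (running total 7).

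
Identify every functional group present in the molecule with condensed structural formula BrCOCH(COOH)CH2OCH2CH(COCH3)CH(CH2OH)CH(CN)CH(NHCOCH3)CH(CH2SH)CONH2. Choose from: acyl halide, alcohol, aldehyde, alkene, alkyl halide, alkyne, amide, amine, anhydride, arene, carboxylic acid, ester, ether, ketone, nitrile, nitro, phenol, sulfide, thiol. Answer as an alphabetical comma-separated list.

acyl halide, alcohol, amide, carboxylic acid, ether, ketone, nitrile, thiol

Reading the structure from left to right:
  BrCO: –C(=O)Br: carbonyl C bonded to C and to a halogen → acyl halide (not alkyl halide).
  CH(COOH): pendant –COOH: carbonyl C bonded to C and –OH → carboxylic acid.
  CH2OCH2: C–O–C with sp³ carbons on both sides and no adjacent C=O → ether.
  CH(COCH3): pendant –COCH3: carbonyl C bonded to two carbons → ketone.
  CH(CH2OH): pendant –CH2OH on an sp³ backbone C → alcohol.
  CH(CN): pendant –C≡N: nitrile.
  CH(NHCOCH3): pendant –NHC(=O)CH3: N bonded to a carbonyl → amide (not amine).
  CH(CH2SH): pendant –CH2SH → thiol.
  CONH2: –C(=O)NH2: carbonyl C bonded to C and to N → amide (the N is not a separate amine).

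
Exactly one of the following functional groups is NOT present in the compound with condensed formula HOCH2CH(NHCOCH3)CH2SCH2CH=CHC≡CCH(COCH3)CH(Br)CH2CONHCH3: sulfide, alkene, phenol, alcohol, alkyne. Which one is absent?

phenol

sulfide: present (CH2SCH2 — C–S–C linkage → sulfide (thioether)).
alkene: present (CH=CH — C=C double bond → alkene).
alcohol: present (HOCH2 — HO– on an sp³ carbon → alcohol).
alkyne: present (C≡C — C≡C triple bond → alkyne).
phenol: absent. In HOCH2, the –OH is on an sp³ carbon, not on an aromatic ring, so it is an alcohol.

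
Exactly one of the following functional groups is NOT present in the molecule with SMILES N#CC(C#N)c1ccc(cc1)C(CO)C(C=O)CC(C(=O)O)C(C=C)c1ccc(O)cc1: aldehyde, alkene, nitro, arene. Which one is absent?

aldehyde: present (CH(CHO) — pendant –CHO: carbonyl C bonded to C and H → aldehyde).
arene: present (C6H4 — para-disubstituted benzene ring → arene).
alkene: present (CH(CH=CH2) — pendant –CH=CH2: C=C double bond → alkene).
nitro: no segment matches this pattern.

nitro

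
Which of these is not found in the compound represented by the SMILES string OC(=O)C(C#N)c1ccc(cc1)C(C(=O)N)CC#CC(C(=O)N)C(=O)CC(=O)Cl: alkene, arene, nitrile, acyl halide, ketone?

arene: present (C6H4 — para-disubstituted benzene ring → arene).
acyl halide: present (COCl — –C(=O)Cl: carbonyl C bonded to C and to a halogen → acyl halide (not alkyl halide)).
ketone: present (CO — –C(=O)– with carbon on both sides → ketone).
nitrile: present (CH(CN) — pendant –C≡N: nitrile).
alkene: absent. In C6H4, the C=C units are part of an aromatic ring, which is an arene, not an isolated alkene.

alkene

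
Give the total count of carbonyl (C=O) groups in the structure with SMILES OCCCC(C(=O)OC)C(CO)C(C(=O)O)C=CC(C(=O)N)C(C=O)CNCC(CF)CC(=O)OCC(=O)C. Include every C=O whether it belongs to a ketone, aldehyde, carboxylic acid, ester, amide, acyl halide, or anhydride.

CH(COOCH3): ester, 1 C=O (running total 1).
CH(COOH): carboxylic acid, 1 C=O (running total 2).
CH(CONH2): amide, 1 C=O (running total 3).
CH(CHO): aldehyde, 1 C=O (running total 4).
CH2COOCH2: ester, 1 C=O (running total 5).
CO: ketone, 1 C=O (running total 6).

6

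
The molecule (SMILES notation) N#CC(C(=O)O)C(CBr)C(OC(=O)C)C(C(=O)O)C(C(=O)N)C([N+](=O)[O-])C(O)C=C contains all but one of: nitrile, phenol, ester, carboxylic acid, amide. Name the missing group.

amide: present (CH(CONH2) — pendant –CONH2: carbonyl C bonded to C and N → amide).
ester: present (CH(OCOCH3) — pendant –OC(=O)CH3: an acyloxy group → ester).
nitrile: present (N≡C — N≡C–: carbon triple-bonded to nitrogen → nitrile).
carboxylic acid: present (CH(COOH) — pendant –COOH: carbonyl C bonded to C and –OH → carboxylic acid).
phenol: absent. In CH(OH), the –OH is on an sp³ carbon, not on an aromatic ring, so it is an alcohol.

phenol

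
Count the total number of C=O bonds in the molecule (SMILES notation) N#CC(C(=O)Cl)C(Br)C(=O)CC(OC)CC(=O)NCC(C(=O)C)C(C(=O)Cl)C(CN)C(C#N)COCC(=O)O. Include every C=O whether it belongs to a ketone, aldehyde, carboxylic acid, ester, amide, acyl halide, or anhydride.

6

CH(COCl): acyl halide, 1 C=O (running total 1).
CO: ketone, 1 C=O (running total 2).
CH2CONHCH2: amide, 1 C=O (running total 3).
CH(COCH3): ketone, 1 C=O (running total 4).
CH(COCl): acyl halide, 1 C=O (running total 5).
COOH: carboxylic acid, 1 C=O (running total 6).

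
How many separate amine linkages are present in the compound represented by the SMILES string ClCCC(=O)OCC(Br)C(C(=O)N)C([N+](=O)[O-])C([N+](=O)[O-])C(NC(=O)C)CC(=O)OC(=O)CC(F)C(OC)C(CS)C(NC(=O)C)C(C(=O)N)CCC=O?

0

halogen on an sp³ carbon → alkyl halide.
–C(=O)–O–C with C on the carbonyl side → ester.
halogen on an sp³ carbon → alkyl halide.
pendant –CONH2: carbonyl C bonded to C and N → amide.
–NO2 on an sp³ carbon → nitro (the N=O is not a carbonyl).
–NO2 on an sp³ carbon → nitro (the N=O is not a carbonyl).
pendant –NHC(=O)CH3: N bonded to a carbonyl → amide (not amine).
two acyl groups sharing one oxygen, –C(=O)–O–C(=O)– → anhydride.
halogen on an sp³ carbon → alkyl halide.
pendant –OCH3: C–O–C with sp³ C, no adjacent C=O → ether.
pendant –CH2SH → thiol.
pendant –NHC(=O)CH3: N bonded to a carbonyl → amide (not amine).
pendant –CONH2: carbonyl C bonded to C and N → amide.
terminal –CHO: carbonyl C bonded to H and C → aldehyde.
No segment is a amine: CH(CONH2) is amide, not amine; CH(NO2) is nitro, not amine; CH(NO2) is nitro, not amine. → 0.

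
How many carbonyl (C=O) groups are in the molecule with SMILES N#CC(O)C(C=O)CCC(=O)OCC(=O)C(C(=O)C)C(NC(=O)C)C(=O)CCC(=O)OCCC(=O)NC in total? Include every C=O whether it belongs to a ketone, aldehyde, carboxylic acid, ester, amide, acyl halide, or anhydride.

CH(CHO): aldehyde, 1 C=O (running total 1).
CH2COOCH2: ester, 1 C=O (running total 2).
CO: ketone, 1 C=O (running total 3).
CH(COCH3): ketone, 1 C=O (running total 4).
CH(NHCOCH3): amide, 1 C=O (running total 5).
CO: ketone, 1 C=O (running total 6).
CH2COOCH2: ester, 1 C=O (running total 7).
CONHCH3: amide, 1 C=O (running total 8).

8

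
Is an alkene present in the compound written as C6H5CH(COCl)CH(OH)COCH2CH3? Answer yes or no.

no

C6H5– phenyl ring → arene.
pendant –C(=O)X: carbonyl C bonded to C and halogen → acyl halide.
–OH on an sp³ carbon → alcohol (secondary).
–C(=O)– with carbon on both sides → ketone.
In C6H5, the C=C units are part of an aromatic ring, which is an arene, not an isolated alkene.
The groups actually present are: acyl halide, alcohol, arene, ketone.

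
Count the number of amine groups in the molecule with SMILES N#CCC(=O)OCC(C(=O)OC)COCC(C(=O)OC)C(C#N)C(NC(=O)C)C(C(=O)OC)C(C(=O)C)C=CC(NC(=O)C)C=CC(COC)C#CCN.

1

N≡C–: carbon triple-bonded to nitrogen → nitrile.
–C(=O)–O–C with C on the carbonyl side → ester.
pendant –COOCH3: carbonyl C bonded to C and –OCH3 → ester.
C–O–C with sp³ carbons on both sides and no adjacent C=O → ether.
pendant –COOCH3: carbonyl C bonded to C and –OCH3 → ester.
pendant –C≡N: nitrile.
pendant –NHC(=O)CH3: N bonded to a carbonyl → amide (not amine).
pendant –COOCH3: carbonyl C bonded to C and –OCH3 → ester.
pendant –COCH3: carbonyl C bonded to two carbons → ketone.
C=C double bond → alkene.
pendant –NHC(=O)CH3: N bonded to a carbonyl → amide (not amine).
C=C double bond → alkene.
pendant –CH2OCH3: C–O–C linkage → ether.
C≡C triple bond → alkyne.
–NH2 on an sp³ carbon with no adjacent C=O → amine.
Amine appears at: CH2NH2 → 1.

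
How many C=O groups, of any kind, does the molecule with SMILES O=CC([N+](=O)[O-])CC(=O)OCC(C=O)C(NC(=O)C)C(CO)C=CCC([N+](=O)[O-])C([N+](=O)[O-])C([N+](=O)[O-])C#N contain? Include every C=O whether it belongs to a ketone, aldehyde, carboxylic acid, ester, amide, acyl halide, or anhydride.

4

OHC: aldehyde, 1 C=O (running total 1).
CH2COOCH2: ester, 1 C=O (running total 2).
CH(CHO): aldehyde, 1 C=O (running total 3).
CH(NHCOCH3): amide, 1 C=O (running total 4).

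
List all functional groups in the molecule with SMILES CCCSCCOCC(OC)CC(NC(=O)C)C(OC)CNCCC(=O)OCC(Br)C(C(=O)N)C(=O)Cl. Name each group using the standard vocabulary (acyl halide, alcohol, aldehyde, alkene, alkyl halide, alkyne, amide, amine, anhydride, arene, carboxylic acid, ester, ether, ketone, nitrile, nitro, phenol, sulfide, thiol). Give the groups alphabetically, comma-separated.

C–S–C linkage → sulfide (thioether).
C–O–C with sp³ carbons on both sides and no adjacent C=O → ether.
pendant –OCH3: C–O–C with sp³ C, no adjacent C=O → ether.
pendant –NHC(=O)CH3: N bonded to a carbonyl → amide (not amine).
pendant –OCH3: C–O–C with sp³ C, no adjacent C=O → ether.
C–N–C with sp³ carbons and no adjacent C=O → amine (secondary).
–C(=O)–O–C with C on the carbonyl side → ester.
halogen on an sp³ carbon → alkyl halide.
pendant –CONH2: carbonyl C bonded to C and N → amide.
–C(=O)Cl: carbonyl C bonded to C and to a halogen → acyl halide (not alkyl halide).

acyl halide, alkyl halide, amide, amine, ester, ether, sulfide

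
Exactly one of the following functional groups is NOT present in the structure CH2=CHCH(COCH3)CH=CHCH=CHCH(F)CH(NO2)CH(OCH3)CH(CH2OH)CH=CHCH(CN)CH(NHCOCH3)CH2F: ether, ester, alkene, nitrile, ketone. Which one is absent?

alkene: present (CH2=CH — C=C double bond → alkene).
nitrile: present (CH(CN) — pendant –C≡N: nitrile).
ether: present (CH(OCH3) — pendant –OCH3: C–O–C with sp³ C, no adjacent C=O → ether).
ketone: present (CH(COCH3) — pendant –COCH3: carbonyl C bonded to two carbons → ketone).
ester: no segment matches this pattern.

ester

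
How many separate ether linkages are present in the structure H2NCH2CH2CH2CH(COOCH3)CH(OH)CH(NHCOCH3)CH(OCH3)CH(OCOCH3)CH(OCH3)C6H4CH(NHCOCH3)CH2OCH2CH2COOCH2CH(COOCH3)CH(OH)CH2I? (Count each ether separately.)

3

–NH2 on an sp³ carbon with no adjacent C=O → amine.
pendant –COOCH3: carbonyl C bonded to C and –OCH3 → ester.
–OH on an sp³ carbon → alcohol (secondary).
pendant –NHC(=O)CH3: N bonded to a carbonyl → amide (not amine).
pendant –OCH3: C–O–C with sp³ C, no adjacent C=O → ether.
pendant –OC(=O)CH3: an acyloxy group → ester.
pendant –OCH3: C–O–C with sp³ C, no adjacent C=O → ether.
para-disubstituted benzene ring → arene.
pendant –NHC(=O)CH3: N bonded to a carbonyl → amide (not amine).
C–O–C with sp³ carbons on both sides and no adjacent C=O → ether.
–C(=O)–O–C with C on the carbonyl side → ester.
pendant –COOCH3: carbonyl C bonded to C and –OCH3 → ester.
–OH on an sp³ carbon → alcohol (secondary).
halogen on an sp³ carbon → alkyl halide.
Ether appears at: CH(OCH3), CH(OCH3), CH2OCH2 → 3.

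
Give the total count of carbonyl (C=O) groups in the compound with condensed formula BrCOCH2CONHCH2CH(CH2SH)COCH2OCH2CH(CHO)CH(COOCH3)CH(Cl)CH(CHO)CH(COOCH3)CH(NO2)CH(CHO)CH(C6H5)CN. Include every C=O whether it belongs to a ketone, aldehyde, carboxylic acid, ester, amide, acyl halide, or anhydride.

BrCO: acyl halide, 1 C=O (running total 1).
CH2CONHCH2: amide, 1 C=O (running total 2).
CO: ketone, 1 C=O (running total 3).
CH(CHO): aldehyde, 1 C=O (running total 4).
CH(COOCH3): ester, 1 C=O (running total 5).
CH(CHO): aldehyde, 1 C=O (running total 6).
CH(COOCH3): ester, 1 C=O (running total 7).
CH(CHO): aldehyde, 1 C=O (running total 8).

8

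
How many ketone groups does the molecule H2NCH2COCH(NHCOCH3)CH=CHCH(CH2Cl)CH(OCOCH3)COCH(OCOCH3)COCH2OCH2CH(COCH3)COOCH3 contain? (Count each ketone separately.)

Working along the chain:
  H2NCH2: –NH2 on an sp³ carbon with no adjacent C=O → amine.
  CO: –C(=O)– with carbon on both sides → ketone.
  CH(NHCOCH3): pendant –NHC(=O)CH3: N bonded to a carbonyl → amide (not amine).
  CH=CH: C=C double bond → alkene.
  CH(CH2Cl): pendant –CH2X: halogen on sp³ carbon → alkyl halide.
  CH(OCOCH3): pendant –OC(=O)CH3: an acyloxy group → ester.
  CO: –C(=O)– with carbon on both sides → ketone.
  CH(OCOCH3): pendant –OC(=O)CH3: an acyloxy group → ester.
  CO: –C(=O)– with carbon on both sides → ketone.
  CH2OCH2: C–O–C with sp³ carbons on both sides and no adjacent C=O → ether.
  CH(COCH3): pendant –COCH3: carbonyl C bonded to two carbons → ketone.
  COOCH3: –C(=O)OCH3: carbonyl C bonded to C and to –OCH3 → ester (not ketone + ether).
Ketone appears at: CO, CO, CO, CH(COCH3) → 4.

4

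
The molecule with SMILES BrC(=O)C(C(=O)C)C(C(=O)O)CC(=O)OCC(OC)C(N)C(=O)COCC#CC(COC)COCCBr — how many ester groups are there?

–C(=O)Br: carbonyl C bonded to C and to a halogen → acyl halide (not alkyl halide).
pendant –COCH3: carbonyl C bonded to two carbons → ketone.
pendant –COOH: carbonyl C bonded to C and –OH → carboxylic acid.
–C(=O)–O–C with C on the carbonyl side → ester.
pendant –OCH3: C–O–C with sp³ C, no adjacent C=O → ether.
–NH2 on an sp³ carbon with no adjacent C=O → amine.
–C(=O)– with carbon on both sides → ketone.
C–O–C with sp³ carbons on both sides and no adjacent C=O → ether.
C≡C triple bond → alkyne.
pendant –CH2OCH3: C–O–C linkage → ether.
C–O–C with sp³ carbons on both sides and no adjacent C=O → ether.
halogen on an sp³ carbon → alkyl halide.
Ester appears at: CH2COOCH2 → 1.

1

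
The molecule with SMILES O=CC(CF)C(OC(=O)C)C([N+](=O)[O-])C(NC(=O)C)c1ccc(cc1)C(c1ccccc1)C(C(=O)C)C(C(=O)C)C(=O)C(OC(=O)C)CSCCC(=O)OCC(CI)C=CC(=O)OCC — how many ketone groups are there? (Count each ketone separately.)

Working along the chain:
  OHC: terminal –CHO: carbonyl C bonded to H and C → aldehyde.
  CH(CH2F): pendant –CH2X: halogen on sp³ carbon → alkyl halide.
  CH(OCOCH3): pendant –OC(=O)CH3: an acyloxy group → ester.
  CH(NO2): –NO2 on an sp³ carbon → nitro (the N=O is not a carbonyl).
  CH(NHCOCH3): pendant –NHC(=O)CH3: N bonded to a carbonyl → amide (not amine).
  C6H4: para-disubstituted benzene ring → arene.
  CH(C6H5): pendant –C6H5: benzene ring → arene.
  CH(COCH3): pendant –COCH3: carbonyl C bonded to two carbons → ketone.
  CH(COCH3): pendant –COCH3: carbonyl C bonded to two carbons → ketone.
  CO: –C(=O)– with carbon on both sides → ketone.
  CH(OCOCH3): pendant –OC(=O)CH3: an acyloxy group → ester.
  CH2SCH2: C–S–C linkage → sulfide (thioether).
  CH2COOCH2: –C(=O)–O–C with C on the carbonyl side → ester.
  CH(CH2I): pendant –CH2X: halogen on sp³ carbon → alkyl halide.
  CH=CH: C=C double bond → alkene.
  COOCH2CH3: –C(=O)OCH2CH3: carbonyl C bonded to C and to –OEt → ester.
Ketone appears at: CH(COCH3), CH(COCH3), CO → 3.

3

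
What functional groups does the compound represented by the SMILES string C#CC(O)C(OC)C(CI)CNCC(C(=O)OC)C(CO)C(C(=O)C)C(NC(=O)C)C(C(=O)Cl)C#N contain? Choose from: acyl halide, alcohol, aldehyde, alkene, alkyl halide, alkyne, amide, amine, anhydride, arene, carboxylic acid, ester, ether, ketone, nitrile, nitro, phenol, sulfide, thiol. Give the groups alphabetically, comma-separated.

Taking each segment in turn:
  HC≡C: C≡C triple bond → alkyne.
  CH(OH): –OH on an sp³ carbon → alcohol (secondary).
  CH(OCH3): pendant –OCH3: C–O–C with sp³ C, no adjacent C=O → ether.
  CH(CH2I): pendant –CH2X: halogen on sp³ carbon → alkyl halide.
  CH2NHCH2: C–N–C with sp³ carbons and no adjacent C=O → amine (secondary).
  CH(COOCH3): pendant –COOCH3: carbonyl C bonded to C and –OCH3 → ester.
  CH(CH2OH): pendant –CH2OH on an sp³ backbone C → alcohol.
  CH(COCH3): pendant –COCH3: carbonyl C bonded to two carbons → ketone.
  CH(NHCOCH3): pendant –NHC(=O)CH3: N bonded to a carbonyl → amide (not amine).
  CH(COCl): pendant –C(=O)X: carbonyl C bonded to C and halogen → acyl halide.
  CN: –C≡N: carbon triple-bonded to nitrogen → nitrile.

acyl halide, alcohol, alkyl halide, alkyne, amide, amine, ester, ether, ketone, nitrile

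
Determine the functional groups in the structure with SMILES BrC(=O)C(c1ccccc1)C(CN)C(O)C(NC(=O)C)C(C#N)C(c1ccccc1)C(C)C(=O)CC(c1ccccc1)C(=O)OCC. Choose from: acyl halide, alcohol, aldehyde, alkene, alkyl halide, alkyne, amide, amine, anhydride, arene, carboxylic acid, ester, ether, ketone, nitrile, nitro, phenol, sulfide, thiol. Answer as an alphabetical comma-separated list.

acyl halide, alcohol, amide, amine, arene, ester, ketone, nitrile

Taking each segment in turn:
  BrCO: –C(=O)Br: carbonyl C bonded to C and to a halogen → acyl halide (not alkyl halide).
  CH(C6H5): pendant –C6H5: benzene ring → arene.
  CH(CH2NH2): pendant –CH2NH2: N on sp³ C, no adjacent C=O → amine.
  CH(OH): –OH on an sp³ carbon → alcohol (secondary).
  CH(NHCOCH3): pendant –NHC(=O)CH3: N bonded to a carbonyl → amide (not amine).
  CH(CN): pendant –C≡N: nitrile.
  CH(C6H5): pendant –C6H5: benzene ring → arene.
  CO: –C(=O)– with carbon on both sides → ketone.
  CH(C6H5): pendant –C6H5: benzene ring → arene.
  COOCH2CH3: –C(=O)OCH2CH3: carbonyl C bonded to C and to –OEt → ester.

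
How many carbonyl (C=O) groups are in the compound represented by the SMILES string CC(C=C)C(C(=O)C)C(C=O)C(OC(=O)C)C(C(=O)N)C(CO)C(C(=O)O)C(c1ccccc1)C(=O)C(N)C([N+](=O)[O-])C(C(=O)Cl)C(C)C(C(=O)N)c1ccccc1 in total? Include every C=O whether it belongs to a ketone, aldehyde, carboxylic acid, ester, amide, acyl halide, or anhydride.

CH(COCH3): ketone, 1 C=O (running total 1).
CH(CHO): aldehyde, 1 C=O (running total 2).
CH(OCOCH3): ester, 1 C=O (running total 3).
CH(CONH2): amide, 1 C=O (running total 4).
CH(COOH): carboxylic acid, 1 C=O (running total 5).
CO: ketone, 1 C=O (running total 6).
CH(COCl): acyl halide, 1 C=O (running total 7).
CH(CONH2): amide, 1 C=O (running total 8).

8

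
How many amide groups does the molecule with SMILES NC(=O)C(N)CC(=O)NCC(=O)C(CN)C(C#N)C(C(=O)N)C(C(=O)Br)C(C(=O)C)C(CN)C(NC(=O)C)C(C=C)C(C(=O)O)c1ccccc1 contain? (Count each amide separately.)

4

Working along the chain:
  H2NCO: –C(=O)NH2: carbonyl C bonded to C and to N → amide (the N is not a separate amine).
  CH(NH2): –NH2 on an sp³ carbon with no adjacent C=O → amine.
  CH2CONHCH2: –C(=O)–N– linkage → amide (the N is not an amine).
  CO: –C(=O)– with carbon on both sides → ketone.
  CH(CH2NH2): pendant –CH2NH2: N on sp³ C, no adjacent C=O → amine.
  CH(CN): pendant –C≡N: nitrile.
  CH(CONH2): pendant –CONH2: carbonyl C bonded to C and N → amide.
  CH(COBr): pendant –C(=O)X: carbonyl C bonded to C and halogen → acyl halide.
  CH(COCH3): pendant –COCH3: carbonyl C bonded to two carbons → ketone.
  CH(CH2NH2): pendant –CH2NH2: N on sp³ C, no adjacent C=O → amine.
  CH(NHCOCH3): pendant –NHC(=O)CH3: N bonded to a carbonyl → amide (not amine).
  CH(CH=CH2): pendant –CH=CH2: C=C double bond → alkene.
  CH(COOH): pendant –COOH: carbonyl C bonded to C and –OH → carboxylic acid.
  C6H5: –C6H5 phenyl ring → arene.
Amide appears at: H2NCO, CH2CONHCH2, CH(CONH2), CH(NHCOCH3) → 4.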